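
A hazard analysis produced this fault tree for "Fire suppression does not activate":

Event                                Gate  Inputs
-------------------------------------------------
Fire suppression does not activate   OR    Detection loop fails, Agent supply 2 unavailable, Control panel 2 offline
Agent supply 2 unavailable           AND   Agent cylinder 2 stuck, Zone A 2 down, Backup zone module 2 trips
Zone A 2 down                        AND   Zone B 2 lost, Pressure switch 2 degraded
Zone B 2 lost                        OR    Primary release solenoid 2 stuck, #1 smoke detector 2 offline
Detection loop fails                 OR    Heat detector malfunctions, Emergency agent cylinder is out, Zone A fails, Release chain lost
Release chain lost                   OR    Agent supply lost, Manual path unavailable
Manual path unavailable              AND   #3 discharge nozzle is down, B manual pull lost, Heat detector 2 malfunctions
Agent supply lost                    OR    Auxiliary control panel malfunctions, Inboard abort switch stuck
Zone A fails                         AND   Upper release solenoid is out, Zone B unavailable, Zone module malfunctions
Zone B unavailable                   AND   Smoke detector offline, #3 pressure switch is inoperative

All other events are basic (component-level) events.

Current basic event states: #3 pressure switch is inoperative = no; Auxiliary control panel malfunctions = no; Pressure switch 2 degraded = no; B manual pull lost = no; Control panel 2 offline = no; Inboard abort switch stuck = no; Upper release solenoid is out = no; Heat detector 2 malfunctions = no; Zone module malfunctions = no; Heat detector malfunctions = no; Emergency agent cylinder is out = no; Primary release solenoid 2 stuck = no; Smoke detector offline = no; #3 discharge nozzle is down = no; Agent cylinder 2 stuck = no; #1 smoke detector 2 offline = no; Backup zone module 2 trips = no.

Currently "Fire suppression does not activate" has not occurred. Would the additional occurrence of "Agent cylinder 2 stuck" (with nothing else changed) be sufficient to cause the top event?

No

Counterfactual: set "Agent cylinder 2 stuck" to occurred.
Zone B unavailable [AND]: Smoke detector offline=not, #3 pressure switch is inoperative=not → not all inputs occur → does not occur.
Zone A fails [AND]: Upper release solenoid is out=not, Zone B unavailable=not, Zone module malfunctions=not → not all inputs occur → does not occur.
Agent supply lost [OR]: Auxiliary control panel malfunctions=not, Inboard abort switch stuck=not → no input occurs → does not occur.
Manual path unavailable [AND]: #3 discharge nozzle is down=not, B manual pull lost=not, Heat detector 2 malfunctions=not → not all inputs occur → does not occur.
Release chain lost [OR]: Agent supply lost=not, Manual path unavailable=not → no input occurs → does not occur.
Detection loop fails [OR]: Heat detector malfunctions=not, Emergency agent cylinder is out=not, Zone A fails=not, Release chain lost=not → no input occurs → does not occur.
Zone B 2 lost [OR]: Primary release solenoid 2 stuck=not, #1 smoke detector 2 offline=not → no input occurs → does not occur.
Zone A 2 down [AND]: Zone B 2 lost=not, Pressure switch 2 degraded=not → not all inputs occur → does not occur.
Agent supply 2 unavailable [AND]: Agent cylinder 2 stuck=occurs, Zone A 2 down=not, Backup zone module 2 trips=not → not all inputs occur → does not occur.
Fire suppression does not activate [OR]: Detection loop fails=not, Agent supply 2 unavailable=not, Control panel 2 offline=not → no input occurs → does not occur.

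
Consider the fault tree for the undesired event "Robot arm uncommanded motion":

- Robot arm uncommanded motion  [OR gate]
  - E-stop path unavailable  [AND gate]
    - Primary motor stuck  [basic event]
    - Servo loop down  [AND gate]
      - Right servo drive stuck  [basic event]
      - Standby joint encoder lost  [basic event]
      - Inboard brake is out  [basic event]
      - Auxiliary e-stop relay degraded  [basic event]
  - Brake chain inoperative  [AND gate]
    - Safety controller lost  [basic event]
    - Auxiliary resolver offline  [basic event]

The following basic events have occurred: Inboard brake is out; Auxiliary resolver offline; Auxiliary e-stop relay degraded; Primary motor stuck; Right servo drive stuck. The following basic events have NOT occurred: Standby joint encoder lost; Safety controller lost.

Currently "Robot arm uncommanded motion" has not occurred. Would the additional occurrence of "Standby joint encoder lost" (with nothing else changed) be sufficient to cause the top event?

Yes

Counterfactual: set "Standby joint encoder lost" to occurred.
Servo loop down [AND]: Right servo drive stuck=occurs, Standby joint encoder lost=occurs, Inboard brake is out=occurs, Auxiliary e-stop relay degraded=occurs → all inputs occur → occurs.
E-stop path unavailable [AND]: Primary motor stuck=occurs, Servo loop down=occurs → all inputs occur → occurs.
Brake chain inoperative [AND]: Safety controller lost=not, Auxiliary resolver offline=occurs → not all inputs occur → does not occur.
Robot arm uncommanded motion [OR]: E-stop path unavailable=occurs, Brake chain inoperative=not → at least one input occurs → occurs.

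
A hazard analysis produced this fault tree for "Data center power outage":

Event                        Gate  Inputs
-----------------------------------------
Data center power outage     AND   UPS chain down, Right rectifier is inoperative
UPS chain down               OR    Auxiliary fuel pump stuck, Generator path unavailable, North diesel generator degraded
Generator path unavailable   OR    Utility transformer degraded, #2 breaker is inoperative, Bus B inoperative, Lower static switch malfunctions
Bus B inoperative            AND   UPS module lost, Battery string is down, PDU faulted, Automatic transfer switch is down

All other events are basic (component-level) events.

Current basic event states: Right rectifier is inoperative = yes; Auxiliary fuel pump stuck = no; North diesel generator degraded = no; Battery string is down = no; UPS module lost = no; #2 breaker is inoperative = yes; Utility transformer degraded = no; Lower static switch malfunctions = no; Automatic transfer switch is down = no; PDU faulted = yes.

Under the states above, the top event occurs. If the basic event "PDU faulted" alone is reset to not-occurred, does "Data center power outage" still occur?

Counterfactual: set "PDU faulted" to not occurred.
Bus B inoperative [AND]: UPS module lost=not, Battery string is down=not, PDU faulted=not, Automatic transfer switch is down=not → not all inputs occur → does not occur.
Generator path unavailable [OR]: Utility transformer degraded=not, #2 breaker is inoperative=occurs, Bus B inoperative=not, Lower static switch malfunctions=not → at least one input occurs → occurs.
UPS chain down [OR]: Auxiliary fuel pump stuck=not, Generator path unavailable=occurs, North diesel generator degraded=not → at least one input occurs → occurs.
Data center power outage [AND]: UPS chain down=occurs, Right rectifier is inoperative=occurs → all inputs occur → occurs.

Yes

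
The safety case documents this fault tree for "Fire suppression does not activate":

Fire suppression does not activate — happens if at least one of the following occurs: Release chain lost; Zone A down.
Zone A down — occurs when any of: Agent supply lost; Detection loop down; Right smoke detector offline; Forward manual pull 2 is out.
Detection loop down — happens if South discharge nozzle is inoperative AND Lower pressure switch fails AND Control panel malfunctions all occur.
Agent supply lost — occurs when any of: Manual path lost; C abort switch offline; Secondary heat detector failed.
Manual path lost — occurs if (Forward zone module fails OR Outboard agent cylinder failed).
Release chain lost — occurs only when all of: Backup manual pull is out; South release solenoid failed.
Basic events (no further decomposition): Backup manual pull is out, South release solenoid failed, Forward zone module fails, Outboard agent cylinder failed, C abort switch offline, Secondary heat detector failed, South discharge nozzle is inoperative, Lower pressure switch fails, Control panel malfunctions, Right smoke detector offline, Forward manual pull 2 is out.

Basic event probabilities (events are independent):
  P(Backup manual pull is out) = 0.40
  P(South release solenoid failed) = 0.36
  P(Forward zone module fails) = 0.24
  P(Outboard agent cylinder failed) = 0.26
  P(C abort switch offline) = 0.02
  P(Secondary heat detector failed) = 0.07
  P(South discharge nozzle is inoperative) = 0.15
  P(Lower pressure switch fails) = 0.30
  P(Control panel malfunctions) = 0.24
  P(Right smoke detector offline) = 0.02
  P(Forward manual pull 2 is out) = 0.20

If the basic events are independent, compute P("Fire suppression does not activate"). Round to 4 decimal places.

0.6597

P(Release chain lost) [AND] = 0.40 × 0.36 = 0.144000
P(Manual path lost) [OR] = 1 − (1−0.24) × (1−0.26) = 0.437600
P(Agent supply lost) [OR] = 1 − (1−0.437600) × (1−0.02) × (1−0.07) = 0.487429
P(Detection loop down) [AND] = 0.15 × 0.30 × 0.24 = 0.010800
P(Zone A down) [OR] = 1 − (1−0.487429) × (1−0.010800) × (1−0.02) × (1−0.20) = 0.602484
P(Fire suppression does not activate) [OR] = 1 − (1−0.144000) × (1−0.602484) = 0.659726
Rounded to 4 decimal places: P(Fire suppression does not activate) ≈ 0.6597.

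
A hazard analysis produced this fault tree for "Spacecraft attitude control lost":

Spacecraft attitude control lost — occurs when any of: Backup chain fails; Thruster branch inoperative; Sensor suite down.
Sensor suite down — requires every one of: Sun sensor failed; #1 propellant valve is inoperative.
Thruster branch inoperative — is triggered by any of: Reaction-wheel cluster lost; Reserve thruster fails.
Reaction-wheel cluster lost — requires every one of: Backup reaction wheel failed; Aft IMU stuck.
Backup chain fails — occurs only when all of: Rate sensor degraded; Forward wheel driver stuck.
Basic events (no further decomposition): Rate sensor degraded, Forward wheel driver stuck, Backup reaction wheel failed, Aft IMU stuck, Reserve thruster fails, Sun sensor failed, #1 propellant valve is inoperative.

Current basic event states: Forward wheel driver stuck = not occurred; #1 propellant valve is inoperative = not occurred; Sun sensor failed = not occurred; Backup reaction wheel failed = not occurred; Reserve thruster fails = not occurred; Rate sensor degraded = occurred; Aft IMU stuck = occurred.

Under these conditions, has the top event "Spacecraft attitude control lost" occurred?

No

Backup chain fails [AND]: Rate sensor degraded=occurs, Forward wheel driver stuck=not → not all inputs occur → does not occur.
Reaction-wheel cluster lost [AND]: Backup reaction wheel failed=not, Aft IMU stuck=occurs → not all inputs occur → does not occur.
Thruster branch inoperative [OR]: Reaction-wheel cluster lost=not, Reserve thruster fails=not → no input occurs → does not occur.
Sensor suite down [AND]: Sun sensor failed=not, #1 propellant valve is inoperative=not → not all inputs occur → does not occur.
Spacecraft attitude control lost [OR]: Backup chain fails=not, Thruster branch inoperative=not, Sensor suite down=not → no input occurs → does not occur.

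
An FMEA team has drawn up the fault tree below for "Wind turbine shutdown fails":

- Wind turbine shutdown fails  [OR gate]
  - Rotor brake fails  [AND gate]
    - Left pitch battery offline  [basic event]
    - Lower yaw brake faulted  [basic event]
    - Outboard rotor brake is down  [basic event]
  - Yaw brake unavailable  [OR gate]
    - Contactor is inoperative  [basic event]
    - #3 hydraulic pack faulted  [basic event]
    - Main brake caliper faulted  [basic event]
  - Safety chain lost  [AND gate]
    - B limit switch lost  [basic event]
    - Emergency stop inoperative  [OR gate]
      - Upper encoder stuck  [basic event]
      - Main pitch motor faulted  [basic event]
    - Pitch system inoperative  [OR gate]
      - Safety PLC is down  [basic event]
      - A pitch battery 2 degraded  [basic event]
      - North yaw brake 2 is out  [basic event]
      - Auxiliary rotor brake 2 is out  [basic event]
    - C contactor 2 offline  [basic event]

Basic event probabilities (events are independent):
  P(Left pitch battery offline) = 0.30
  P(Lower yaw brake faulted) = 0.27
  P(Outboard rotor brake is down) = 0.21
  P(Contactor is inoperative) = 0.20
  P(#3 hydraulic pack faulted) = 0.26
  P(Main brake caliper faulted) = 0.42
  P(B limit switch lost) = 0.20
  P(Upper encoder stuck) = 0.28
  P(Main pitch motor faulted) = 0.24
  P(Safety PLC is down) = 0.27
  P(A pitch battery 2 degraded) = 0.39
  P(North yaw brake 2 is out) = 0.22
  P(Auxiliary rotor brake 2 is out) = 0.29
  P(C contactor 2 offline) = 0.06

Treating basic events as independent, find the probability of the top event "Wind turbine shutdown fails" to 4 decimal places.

P(Rotor brake fails) [AND] = 0.30 × 0.27 × 0.21 = 0.017010
P(Yaw brake unavailable) [OR] = 1 − (1−0.20) × (1−0.26) × (1−0.42) = 0.656640
P(Emergency stop inoperative) [OR] = 1 − (1−0.28) × (1−0.24) = 0.452800
P(Pitch system inoperative) [OR] = 1 − (1−0.27) × (1−0.39) × (1−0.22) × (1−0.29) = 0.753393
P(Safety chain lost) [AND] = 0.20 × 0.452800 × 0.753393 × 0.06 = 0.004094
P(Wind turbine shutdown fails) [OR] = 1 − (1−0.017010) × (1−0.656640) × (1−0.004094) = 0.663862
Rounded to 4 decimal places: P(Wind turbine shutdown fails) ≈ 0.6639.

0.6639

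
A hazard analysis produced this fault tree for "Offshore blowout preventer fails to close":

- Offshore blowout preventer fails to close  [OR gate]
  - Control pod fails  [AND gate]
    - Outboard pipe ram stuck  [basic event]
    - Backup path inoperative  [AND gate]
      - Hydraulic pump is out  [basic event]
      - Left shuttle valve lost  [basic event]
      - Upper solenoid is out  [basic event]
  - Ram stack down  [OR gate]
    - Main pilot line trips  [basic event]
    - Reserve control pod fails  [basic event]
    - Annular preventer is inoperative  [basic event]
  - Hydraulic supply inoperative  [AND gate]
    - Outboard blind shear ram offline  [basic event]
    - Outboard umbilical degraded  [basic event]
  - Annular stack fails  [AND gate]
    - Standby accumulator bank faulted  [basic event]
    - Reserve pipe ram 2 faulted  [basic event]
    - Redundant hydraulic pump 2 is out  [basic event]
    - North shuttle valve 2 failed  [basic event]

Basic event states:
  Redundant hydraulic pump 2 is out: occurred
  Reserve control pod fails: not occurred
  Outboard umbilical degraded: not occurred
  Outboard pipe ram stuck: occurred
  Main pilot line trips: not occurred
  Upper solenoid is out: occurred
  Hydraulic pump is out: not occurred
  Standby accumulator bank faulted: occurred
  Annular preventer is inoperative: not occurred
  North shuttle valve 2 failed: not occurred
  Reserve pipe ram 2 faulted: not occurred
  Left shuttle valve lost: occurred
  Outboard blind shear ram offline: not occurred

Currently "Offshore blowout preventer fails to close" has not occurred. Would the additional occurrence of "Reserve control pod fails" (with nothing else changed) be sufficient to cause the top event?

Yes

Counterfactual: set "Reserve control pod fails" to occurred.
Backup path inoperative [AND]: Hydraulic pump is out=not, Left shuttle valve lost=occurs, Upper solenoid is out=occurs → not all inputs occur → does not occur.
Control pod fails [AND]: Outboard pipe ram stuck=occurs, Backup path inoperative=not → not all inputs occur → does not occur.
Ram stack down [OR]: Main pilot line trips=not, Reserve control pod fails=occurs, Annular preventer is inoperative=not → at least one input occurs → occurs.
Hydraulic supply inoperative [AND]: Outboard blind shear ram offline=not, Outboard umbilical degraded=not → not all inputs occur → does not occur.
Annular stack fails [AND]: Standby accumulator bank faulted=occurs, Reserve pipe ram 2 faulted=not, Redundant hydraulic pump 2 is out=occurs, North shuttle valve 2 failed=not → not all inputs occur → does not occur.
Offshore blowout preventer fails to close [OR]: Control pod fails=not, Ram stack down=occurs, Hydraulic supply inoperative=not, Annular stack fails=not → at least one input occurs → occurs.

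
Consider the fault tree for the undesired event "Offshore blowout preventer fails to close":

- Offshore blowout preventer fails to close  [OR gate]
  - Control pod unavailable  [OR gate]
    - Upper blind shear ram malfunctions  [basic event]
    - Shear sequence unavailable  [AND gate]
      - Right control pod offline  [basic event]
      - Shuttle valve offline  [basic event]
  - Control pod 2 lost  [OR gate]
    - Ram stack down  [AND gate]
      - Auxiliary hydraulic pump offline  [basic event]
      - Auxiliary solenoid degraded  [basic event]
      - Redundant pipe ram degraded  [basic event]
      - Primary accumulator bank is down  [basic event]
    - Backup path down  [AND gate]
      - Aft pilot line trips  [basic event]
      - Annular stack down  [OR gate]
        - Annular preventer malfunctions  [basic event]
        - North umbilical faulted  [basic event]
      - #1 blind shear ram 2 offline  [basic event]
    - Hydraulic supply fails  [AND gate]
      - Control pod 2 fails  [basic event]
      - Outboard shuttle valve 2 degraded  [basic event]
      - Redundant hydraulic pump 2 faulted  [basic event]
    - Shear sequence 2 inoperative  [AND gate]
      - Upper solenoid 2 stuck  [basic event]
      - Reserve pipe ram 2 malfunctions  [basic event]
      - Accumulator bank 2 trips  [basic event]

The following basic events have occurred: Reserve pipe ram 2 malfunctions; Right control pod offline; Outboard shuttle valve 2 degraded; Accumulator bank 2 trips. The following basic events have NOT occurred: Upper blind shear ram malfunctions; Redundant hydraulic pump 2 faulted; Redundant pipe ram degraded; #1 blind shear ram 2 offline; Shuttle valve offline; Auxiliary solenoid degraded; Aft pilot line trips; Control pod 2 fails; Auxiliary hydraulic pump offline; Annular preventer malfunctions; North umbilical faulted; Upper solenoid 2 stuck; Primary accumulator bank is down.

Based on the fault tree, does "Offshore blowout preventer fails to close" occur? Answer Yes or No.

Shear sequence unavailable [AND]: Right control pod offline=occurs, Shuttle valve offline=not → not all inputs occur → does not occur.
Control pod unavailable [OR]: Upper blind shear ram malfunctions=not, Shear sequence unavailable=not → no input occurs → does not occur.
Ram stack down [AND]: Auxiliary hydraulic pump offline=not, Auxiliary solenoid degraded=not, Redundant pipe ram degraded=not, Primary accumulator bank is down=not → not all inputs occur → does not occur.
Annular stack down [OR]: Annular preventer malfunctions=not, North umbilical faulted=not → no input occurs → does not occur.
Backup path down [AND]: Aft pilot line trips=not, Annular stack down=not, #1 blind shear ram 2 offline=not → not all inputs occur → does not occur.
Hydraulic supply fails [AND]: Control pod 2 fails=not, Outboard shuttle valve 2 degraded=occurs, Redundant hydraulic pump 2 faulted=not → not all inputs occur → does not occur.
Shear sequence 2 inoperative [AND]: Upper solenoid 2 stuck=not, Reserve pipe ram 2 malfunctions=occurs, Accumulator bank 2 trips=occurs → not all inputs occur → does not occur.
Control pod 2 lost [OR]: Ram stack down=not, Backup path down=not, Hydraulic supply fails=not, Shear sequence 2 inoperative=not → no input occurs → does not occur.
Offshore blowout preventer fails to close [OR]: Control pod unavailable=not, Control pod 2 lost=not → no input occurs → does not occur.

No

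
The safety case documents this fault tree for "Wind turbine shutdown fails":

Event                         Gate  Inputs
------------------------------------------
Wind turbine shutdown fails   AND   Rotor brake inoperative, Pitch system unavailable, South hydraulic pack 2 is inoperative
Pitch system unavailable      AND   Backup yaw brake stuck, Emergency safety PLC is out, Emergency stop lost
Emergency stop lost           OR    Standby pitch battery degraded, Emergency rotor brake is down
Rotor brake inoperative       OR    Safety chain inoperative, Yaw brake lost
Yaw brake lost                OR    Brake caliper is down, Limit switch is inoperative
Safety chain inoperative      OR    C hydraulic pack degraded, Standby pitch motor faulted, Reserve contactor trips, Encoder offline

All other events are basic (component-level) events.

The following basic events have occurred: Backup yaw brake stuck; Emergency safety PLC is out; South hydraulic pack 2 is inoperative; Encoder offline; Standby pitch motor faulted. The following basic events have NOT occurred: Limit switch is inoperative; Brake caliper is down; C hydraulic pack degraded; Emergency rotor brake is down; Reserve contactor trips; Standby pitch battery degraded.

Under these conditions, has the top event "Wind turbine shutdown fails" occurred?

No

Safety chain inoperative [OR]: C hydraulic pack degraded=not, Standby pitch motor faulted=occurs, Reserve contactor trips=not, Encoder offline=occurs → at least one input occurs → occurs.
Yaw brake lost [OR]: Brake caliper is down=not, Limit switch is inoperative=not → no input occurs → does not occur.
Rotor brake inoperative [OR]: Safety chain inoperative=occurs, Yaw brake lost=not → at least one input occurs → occurs.
Emergency stop lost [OR]: Standby pitch battery degraded=not, Emergency rotor brake is down=not → no input occurs → does not occur.
Pitch system unavailable [AND]: Backup yaw brake stuck=occurs, Emergency safety PLC is out=occurs, Emergency stop lost=not → not all inputs occur → does not occur.
Wind turbine shutdown fails [AND]: Rotor brake inoperative=occurs, Pitch system unavailable=not, South hydraulic pack 2 is inoperative=occurs → not all inputs occur → does not occur.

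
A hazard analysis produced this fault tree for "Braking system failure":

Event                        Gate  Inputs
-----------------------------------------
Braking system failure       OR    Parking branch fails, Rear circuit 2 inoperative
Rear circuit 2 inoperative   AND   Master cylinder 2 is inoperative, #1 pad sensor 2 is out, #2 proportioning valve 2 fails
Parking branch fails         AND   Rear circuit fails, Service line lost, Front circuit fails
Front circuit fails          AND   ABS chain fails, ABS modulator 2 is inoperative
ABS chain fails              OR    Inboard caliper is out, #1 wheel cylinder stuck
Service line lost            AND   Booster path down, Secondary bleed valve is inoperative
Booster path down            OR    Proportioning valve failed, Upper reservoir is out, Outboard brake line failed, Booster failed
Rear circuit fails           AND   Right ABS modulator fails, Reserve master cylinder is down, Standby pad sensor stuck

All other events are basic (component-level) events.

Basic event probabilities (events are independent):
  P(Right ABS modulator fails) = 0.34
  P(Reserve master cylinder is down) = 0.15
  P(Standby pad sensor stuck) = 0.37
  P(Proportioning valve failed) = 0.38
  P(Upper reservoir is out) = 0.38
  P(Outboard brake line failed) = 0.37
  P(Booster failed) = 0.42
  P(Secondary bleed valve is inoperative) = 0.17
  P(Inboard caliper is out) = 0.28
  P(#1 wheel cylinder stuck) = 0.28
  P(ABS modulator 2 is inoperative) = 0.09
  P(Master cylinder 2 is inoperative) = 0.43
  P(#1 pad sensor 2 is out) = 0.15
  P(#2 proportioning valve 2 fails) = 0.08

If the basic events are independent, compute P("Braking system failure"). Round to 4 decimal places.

0.0053

P(Rear circuit fails) [AND] = 0.34 × 0.15 × 0.37 = 0.018870
P(Booster path down) [OR] = 1 − (1−0.38) × (1−0.38) × (1−0.37) × (1−0.42) = 0.859540
P(Service line lost) [AND] = 0.859540 × 0.17 = 0.146122
P(ABS chain fails) [OR] = 1 − (1−0.28) × (1−0.28) = 0.481600
P(Front circuit fails) [AND] = 0.481600 × 0.09 = 0.043344
P(Parking branch fails) [AND] = 0.018870 × 0.146122 × 0.043344 = 0.000120
P(Rear circuit 2 inoperative) [AND] = 0.43 × 0.15 × 0.08 = 0.005160
P(Braking system failure) [OR] = 1 − (1−0.000120) × (1−0.005160) = 0.005279
Rounded to 4 decimal places: P(Braking system failure) ≈ 0.0053.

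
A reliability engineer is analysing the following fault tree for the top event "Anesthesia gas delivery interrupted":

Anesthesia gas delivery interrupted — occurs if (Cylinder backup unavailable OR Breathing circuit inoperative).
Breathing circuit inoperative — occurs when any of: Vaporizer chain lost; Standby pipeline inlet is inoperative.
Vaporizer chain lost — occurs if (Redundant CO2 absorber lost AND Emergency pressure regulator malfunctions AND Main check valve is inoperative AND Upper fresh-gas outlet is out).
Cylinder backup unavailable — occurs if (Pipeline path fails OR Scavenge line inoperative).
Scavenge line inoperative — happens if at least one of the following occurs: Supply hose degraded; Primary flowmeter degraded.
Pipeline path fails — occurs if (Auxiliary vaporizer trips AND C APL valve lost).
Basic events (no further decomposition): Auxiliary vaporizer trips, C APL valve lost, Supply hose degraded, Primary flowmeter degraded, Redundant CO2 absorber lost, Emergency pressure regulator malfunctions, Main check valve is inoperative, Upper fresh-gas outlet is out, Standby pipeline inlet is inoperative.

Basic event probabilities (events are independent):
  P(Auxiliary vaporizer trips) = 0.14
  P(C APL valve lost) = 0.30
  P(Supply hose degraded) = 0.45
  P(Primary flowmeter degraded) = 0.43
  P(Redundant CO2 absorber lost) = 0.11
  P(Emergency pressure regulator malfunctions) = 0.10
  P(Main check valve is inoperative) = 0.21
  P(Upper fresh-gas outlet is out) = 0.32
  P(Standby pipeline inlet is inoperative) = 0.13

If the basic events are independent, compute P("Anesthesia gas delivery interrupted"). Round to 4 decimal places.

P(Pipeline path fails) [AND] = 0.14 × 0.30 = 0.042000
P(Scavenge line inoperative) [OR] = 1 − (1−0.45) × (1−0.43) = 0.686500
P(Cylinder backup unavailable) [OR] = 1 − (1−0.042000) × (1−0.686500) = 0.699667
P(Vaporizer chain lost) [AND] = 0.11 × 0.10 × 0.21 × 0.32 = 0.000739
P(Breathing circuit inoperative) [OR] = 1 − (1−0.000739) × (1−0.13) = 0.130643
P(Anesthesia gas delivery interrupted) [OR] = 1 − (1−0.699667) × (1−0.130643) = 0.738903
Rounded to 4 decimal places: P(Anesthesia gas delivery interrupted) ≈ 0.7389.

0.7389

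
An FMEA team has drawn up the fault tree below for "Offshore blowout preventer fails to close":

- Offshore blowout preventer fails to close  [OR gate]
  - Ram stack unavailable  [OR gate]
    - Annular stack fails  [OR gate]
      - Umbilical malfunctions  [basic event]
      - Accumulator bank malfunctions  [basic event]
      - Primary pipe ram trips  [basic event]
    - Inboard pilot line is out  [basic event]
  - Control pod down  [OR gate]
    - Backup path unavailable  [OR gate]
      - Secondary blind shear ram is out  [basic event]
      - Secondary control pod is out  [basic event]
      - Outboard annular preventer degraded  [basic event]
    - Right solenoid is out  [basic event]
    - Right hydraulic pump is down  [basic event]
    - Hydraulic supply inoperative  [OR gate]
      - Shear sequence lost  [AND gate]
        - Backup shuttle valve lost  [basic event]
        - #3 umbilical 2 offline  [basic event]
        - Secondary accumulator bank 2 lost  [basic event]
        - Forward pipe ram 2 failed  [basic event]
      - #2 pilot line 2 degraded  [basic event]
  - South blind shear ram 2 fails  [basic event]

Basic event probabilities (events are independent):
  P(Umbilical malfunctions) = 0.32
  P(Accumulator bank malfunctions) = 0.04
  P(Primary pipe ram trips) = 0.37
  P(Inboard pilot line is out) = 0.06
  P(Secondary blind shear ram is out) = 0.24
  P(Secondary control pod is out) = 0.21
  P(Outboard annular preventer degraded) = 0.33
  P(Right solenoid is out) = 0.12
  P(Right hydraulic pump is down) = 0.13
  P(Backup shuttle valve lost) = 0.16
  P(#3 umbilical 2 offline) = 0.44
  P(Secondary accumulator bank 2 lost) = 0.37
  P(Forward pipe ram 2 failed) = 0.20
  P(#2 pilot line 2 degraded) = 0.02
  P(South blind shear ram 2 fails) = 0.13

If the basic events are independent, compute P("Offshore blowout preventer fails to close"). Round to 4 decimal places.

P(Annular stack fails) [OR] = 1 − (1−0.32) × (1−0.04) × (1−0.37) = 0.588736
P(Ram stack unavailable) [OR] = 1 − (1−0.588736) × (1−0.06) = 0.613412
P(Backup path unavailable) [OR] = 1 − (1−0.24) × (1−0.21) × (1−0.33) = 0.597732
P(Shear sequence lost) [AND] = 0.16 × 0.44 × 0.37 × 0.20 = 0.005210
P(Hydraulic supply inoperative) [OR] = 1 − (1−0.005210) × (1−0.02) = 0.025106
P(Control pod down) [OR] = 1 − (1−0.597732) × (1−0.12) × (1−0.13) × (1−0.025106) = 0.699756
P(Offshore blowout preventer fails to close) [OR] = 1 − (1−0.613412) × (1−0.699756) × (1−0.13) = 0.899018
Rounded to 4 decimal places: P(Offshore blowout preventer fails to close) ≈ 0.8990.

0.8990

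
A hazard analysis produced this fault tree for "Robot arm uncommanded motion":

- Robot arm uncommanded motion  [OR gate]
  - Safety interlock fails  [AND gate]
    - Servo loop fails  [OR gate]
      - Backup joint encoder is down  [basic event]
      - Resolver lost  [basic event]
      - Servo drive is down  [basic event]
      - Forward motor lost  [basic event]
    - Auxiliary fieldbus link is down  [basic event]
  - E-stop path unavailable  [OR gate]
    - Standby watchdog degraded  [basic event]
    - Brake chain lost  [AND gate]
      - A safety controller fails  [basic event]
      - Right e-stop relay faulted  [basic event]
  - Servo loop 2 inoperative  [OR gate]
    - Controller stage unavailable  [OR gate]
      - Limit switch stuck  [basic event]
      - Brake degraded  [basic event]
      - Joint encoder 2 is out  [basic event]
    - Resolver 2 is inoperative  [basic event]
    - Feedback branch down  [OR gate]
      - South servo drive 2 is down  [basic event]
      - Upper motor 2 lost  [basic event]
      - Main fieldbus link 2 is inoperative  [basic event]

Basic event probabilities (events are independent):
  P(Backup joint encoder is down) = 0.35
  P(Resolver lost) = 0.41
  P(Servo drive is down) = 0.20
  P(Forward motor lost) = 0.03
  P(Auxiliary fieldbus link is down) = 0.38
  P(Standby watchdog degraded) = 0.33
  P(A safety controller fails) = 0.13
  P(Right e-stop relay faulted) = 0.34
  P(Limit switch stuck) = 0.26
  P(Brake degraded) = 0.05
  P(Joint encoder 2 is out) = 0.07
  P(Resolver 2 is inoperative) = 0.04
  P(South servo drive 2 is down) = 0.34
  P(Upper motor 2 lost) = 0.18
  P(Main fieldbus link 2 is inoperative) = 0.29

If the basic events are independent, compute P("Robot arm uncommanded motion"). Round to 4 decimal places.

P(Servo loop fails) [OR] = 1 − (1−0.35) × (1−0.41) × (1−0.20) × (1−0.03) = 0.702404
P(Safety interlock fails) [AND] = 0.702404 × 0.38 = 0.266914
P(Brake chain lost) [AND] = 0.13 × 0.34 = 0.044200
P(E-stop path unavailable) [OR] = 1 − (1−0.33) × (1−0.044200) = 0.359614
P(Controller stage unavailable) [OR] = 1 − (1−0.26) × (1−0.05) × (1−0.07) = 0.346210
P(Feedback branch down) [OR] = 1 − (1−0.34) × (1−0.18) × (1−0.29) = 0.615748
P(Servo loop 2 inoperative) [OR] = 1 − (1−0.346210) × (1−0.04) × (1−0.615748) = 0.758829
P(Robot arm uncommanded motion) [OR] = 1 − (1−0.266914) × (1−0.359614) × (1−0.758829) = 0.886780
Rounded to 4 decimal places: P(Robot arm uncommanded motion) ≈ 0.8868.

0.8868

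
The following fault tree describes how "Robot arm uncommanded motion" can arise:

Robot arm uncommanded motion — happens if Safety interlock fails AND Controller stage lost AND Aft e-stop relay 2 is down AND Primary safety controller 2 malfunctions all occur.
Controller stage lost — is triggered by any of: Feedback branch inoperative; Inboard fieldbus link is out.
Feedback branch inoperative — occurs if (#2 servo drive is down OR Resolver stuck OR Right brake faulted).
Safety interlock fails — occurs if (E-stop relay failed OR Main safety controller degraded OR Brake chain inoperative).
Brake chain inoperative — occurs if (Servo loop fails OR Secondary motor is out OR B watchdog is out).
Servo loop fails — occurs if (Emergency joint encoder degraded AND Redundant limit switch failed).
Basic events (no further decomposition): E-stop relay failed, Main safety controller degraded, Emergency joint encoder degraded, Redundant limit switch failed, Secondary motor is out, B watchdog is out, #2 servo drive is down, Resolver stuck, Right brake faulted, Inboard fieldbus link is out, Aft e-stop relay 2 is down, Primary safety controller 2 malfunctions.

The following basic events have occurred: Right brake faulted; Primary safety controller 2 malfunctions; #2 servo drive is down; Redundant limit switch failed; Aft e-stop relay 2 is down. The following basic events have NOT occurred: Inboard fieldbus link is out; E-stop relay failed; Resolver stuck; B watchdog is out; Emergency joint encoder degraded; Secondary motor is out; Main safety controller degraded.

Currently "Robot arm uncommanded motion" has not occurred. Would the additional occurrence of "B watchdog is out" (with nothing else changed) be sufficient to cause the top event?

Counterfactual: set "B watchdog is out" to occurred.
Servo loop fails [AND]: Emergency joint encoder degraded=not, Redundant limit switch failed=occurs → not all inputs occur → does not occur.
Brake chain inoperative [OR]: Servo loop fails=not, Secondary motor is out=not, B watchdog is out=occurs → at least one input occurs → occurs.
Safety interlock fails [OR]: E-stop relay failed=not, Main safety controller degraded=not, Brake chain inoperative=occurs → at least one input occurs → occurs.
Feedback branch inoperative [OR]: #2 servo drive is down=occurs, Resolver stuck=not, Right brake faulted=occurs → at least one input occurs → occurs.
Controller stage lost [OR]: Feedback branch inoperative=occurs, Inboard fieldbus link is out=not → at least one input occurs → occurs.
Robot arm uncommanded motion [AND]: Safety interlock fails=occurs, Controller stage lost=occurs, Aft e-stop relay 2 is down=occurs, Primary safety controller 2 malfunctions=occurs → all inputs occur → occurs.

Yes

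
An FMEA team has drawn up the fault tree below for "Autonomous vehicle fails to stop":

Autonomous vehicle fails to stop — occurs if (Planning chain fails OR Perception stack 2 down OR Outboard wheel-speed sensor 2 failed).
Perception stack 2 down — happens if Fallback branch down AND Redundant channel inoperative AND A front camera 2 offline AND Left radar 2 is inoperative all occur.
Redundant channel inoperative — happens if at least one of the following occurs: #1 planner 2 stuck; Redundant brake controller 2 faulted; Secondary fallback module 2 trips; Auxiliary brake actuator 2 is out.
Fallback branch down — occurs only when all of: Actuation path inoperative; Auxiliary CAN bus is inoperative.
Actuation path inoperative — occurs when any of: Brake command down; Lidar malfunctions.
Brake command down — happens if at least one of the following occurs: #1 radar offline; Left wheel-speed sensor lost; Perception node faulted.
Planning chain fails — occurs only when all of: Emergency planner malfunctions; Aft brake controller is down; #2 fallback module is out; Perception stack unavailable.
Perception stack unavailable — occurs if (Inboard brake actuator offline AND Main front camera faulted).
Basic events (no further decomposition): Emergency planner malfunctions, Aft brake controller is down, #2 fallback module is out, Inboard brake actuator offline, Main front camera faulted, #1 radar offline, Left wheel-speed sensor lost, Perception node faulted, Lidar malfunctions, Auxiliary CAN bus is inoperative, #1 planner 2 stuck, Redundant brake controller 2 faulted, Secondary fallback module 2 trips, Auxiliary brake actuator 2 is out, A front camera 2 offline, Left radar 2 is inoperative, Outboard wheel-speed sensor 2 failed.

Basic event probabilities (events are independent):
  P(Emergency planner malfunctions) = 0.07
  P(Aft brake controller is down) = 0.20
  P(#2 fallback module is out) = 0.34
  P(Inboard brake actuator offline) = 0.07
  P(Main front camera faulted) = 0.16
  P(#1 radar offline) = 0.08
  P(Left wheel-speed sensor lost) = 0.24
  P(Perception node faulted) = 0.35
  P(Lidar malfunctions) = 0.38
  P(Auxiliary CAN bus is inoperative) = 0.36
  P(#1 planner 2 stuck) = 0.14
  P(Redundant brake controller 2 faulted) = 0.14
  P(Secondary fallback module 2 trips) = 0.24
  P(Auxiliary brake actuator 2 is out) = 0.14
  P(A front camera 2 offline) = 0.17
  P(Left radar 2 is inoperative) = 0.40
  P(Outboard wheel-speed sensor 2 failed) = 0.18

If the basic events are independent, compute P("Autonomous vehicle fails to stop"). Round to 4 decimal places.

0.1875

P(Perception stack unavailable) [AND] = 0.07 × 0.16 = 0.011200
P(Planning chain fails) [AND] = 0.07 × 0.20 × 0.34 × 0.011200 = 0.000053
P(Brake command down) [OR] = 1 − (1−0.08) × (1−0.24) × (1−0.35) = 0.545520
P(Actuation path inoperative) [OR] = 1 − (1−0.545520) × (1−0.38) = 0.718222
P(Fallback branch down) [AND] = 0.718222 × 0.36 = 0.258560
P(Redundant channel inoperative) [OR] = 1 − (1−0.14) × (1−0.14) × (1−0.24) × (1−0.14) = 0.516597
P(Perception stack 2 down) [AND] = 0.258560 × 0.516597 × 0.17 × 0.40 = 0.009083
P(Autonomous vehicle fails to stop) [OR] = 1 − (1−0.000053) × (1−0.009083) × (1−0.18) = 0.187491
Rounded to 4 decimal places: P(Autonomous vehicle fails to stop) ≈ 0.1875.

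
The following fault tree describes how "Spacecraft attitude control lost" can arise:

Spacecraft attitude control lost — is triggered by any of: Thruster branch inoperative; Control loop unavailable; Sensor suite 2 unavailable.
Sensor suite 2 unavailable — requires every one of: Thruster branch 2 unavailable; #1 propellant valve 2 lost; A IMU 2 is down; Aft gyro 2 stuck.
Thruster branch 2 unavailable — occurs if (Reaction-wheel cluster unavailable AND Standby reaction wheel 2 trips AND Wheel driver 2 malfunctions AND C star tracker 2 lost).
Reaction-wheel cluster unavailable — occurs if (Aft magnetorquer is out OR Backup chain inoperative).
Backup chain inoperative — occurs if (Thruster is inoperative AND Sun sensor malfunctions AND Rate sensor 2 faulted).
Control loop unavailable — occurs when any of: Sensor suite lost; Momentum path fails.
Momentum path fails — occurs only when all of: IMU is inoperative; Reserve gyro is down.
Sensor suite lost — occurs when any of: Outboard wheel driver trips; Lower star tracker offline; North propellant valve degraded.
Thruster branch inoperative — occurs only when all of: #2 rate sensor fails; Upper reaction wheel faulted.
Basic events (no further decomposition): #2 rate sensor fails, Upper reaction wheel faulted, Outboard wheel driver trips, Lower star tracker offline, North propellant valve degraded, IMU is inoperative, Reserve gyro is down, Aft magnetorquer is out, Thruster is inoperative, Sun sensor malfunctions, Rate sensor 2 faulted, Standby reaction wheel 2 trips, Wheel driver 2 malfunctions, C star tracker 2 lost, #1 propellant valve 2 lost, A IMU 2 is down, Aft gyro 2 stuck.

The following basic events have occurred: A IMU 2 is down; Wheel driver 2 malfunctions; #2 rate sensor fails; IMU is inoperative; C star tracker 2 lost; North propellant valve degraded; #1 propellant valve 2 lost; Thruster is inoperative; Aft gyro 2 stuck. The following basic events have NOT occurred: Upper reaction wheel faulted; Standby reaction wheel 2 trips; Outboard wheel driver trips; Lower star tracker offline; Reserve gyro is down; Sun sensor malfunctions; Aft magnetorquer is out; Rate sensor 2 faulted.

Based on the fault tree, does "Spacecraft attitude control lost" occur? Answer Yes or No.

Yes

Thruster branch inoperative [AND]: #2 rate sensor fails=occurs, Upper reaction wheel faulted=not → not all inputs occur → does not occur.
Sensor suite lost [OR]: Outboard wheel driver trips=not, Lower star tracker offline=not, North propellant valve degraded=occurs → at least one input occurs → occurs.
Momentum path fails [AND]: IMU is inoperative=occurs, Reserve gyro is down=not → not all inputs occur → does not occur.
Control loop unavailable [OR]: Sensor suite lost=occurs, Momentum path fails=not → at least one input occurs → occurs.
Backup chain inoperative [AND]: Thruster is inoperative=occurs, Sun sensor malfunctions=not, Rate sensor 2 faulted=not → not all inputs occur → does not occur.
Reaction-wheel cluster unavailable [OR]: Aft magnetorquer is out=not, Backup chain inoperative=not → no input occurs → does not occur.
Thruster branch 2 unavailable [AND]: Reaction-wheel cluster unavailable=not, Standby reaction wheel 2 trips=not, Wheel driver 2 malfunctions=occurs, C star tracker 2 lost=occurs → not all inputs occur → does not occur.
Sensor suite 2 unavailable [AND]: Thruster branch 2 unavailable=not, #1 propellant valve 2 lost=occurs, A IMU 2 is down=occurs, Aft gyro 2 stuck=occurs → not all inputs occur → does not occur.
Spacecraft attitude control lost [OR]: Thruster branch inoperative=not, Control loop unavailable=occurs, Sensor suite 2 unavailable=not → at least one input occurs → occurs.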